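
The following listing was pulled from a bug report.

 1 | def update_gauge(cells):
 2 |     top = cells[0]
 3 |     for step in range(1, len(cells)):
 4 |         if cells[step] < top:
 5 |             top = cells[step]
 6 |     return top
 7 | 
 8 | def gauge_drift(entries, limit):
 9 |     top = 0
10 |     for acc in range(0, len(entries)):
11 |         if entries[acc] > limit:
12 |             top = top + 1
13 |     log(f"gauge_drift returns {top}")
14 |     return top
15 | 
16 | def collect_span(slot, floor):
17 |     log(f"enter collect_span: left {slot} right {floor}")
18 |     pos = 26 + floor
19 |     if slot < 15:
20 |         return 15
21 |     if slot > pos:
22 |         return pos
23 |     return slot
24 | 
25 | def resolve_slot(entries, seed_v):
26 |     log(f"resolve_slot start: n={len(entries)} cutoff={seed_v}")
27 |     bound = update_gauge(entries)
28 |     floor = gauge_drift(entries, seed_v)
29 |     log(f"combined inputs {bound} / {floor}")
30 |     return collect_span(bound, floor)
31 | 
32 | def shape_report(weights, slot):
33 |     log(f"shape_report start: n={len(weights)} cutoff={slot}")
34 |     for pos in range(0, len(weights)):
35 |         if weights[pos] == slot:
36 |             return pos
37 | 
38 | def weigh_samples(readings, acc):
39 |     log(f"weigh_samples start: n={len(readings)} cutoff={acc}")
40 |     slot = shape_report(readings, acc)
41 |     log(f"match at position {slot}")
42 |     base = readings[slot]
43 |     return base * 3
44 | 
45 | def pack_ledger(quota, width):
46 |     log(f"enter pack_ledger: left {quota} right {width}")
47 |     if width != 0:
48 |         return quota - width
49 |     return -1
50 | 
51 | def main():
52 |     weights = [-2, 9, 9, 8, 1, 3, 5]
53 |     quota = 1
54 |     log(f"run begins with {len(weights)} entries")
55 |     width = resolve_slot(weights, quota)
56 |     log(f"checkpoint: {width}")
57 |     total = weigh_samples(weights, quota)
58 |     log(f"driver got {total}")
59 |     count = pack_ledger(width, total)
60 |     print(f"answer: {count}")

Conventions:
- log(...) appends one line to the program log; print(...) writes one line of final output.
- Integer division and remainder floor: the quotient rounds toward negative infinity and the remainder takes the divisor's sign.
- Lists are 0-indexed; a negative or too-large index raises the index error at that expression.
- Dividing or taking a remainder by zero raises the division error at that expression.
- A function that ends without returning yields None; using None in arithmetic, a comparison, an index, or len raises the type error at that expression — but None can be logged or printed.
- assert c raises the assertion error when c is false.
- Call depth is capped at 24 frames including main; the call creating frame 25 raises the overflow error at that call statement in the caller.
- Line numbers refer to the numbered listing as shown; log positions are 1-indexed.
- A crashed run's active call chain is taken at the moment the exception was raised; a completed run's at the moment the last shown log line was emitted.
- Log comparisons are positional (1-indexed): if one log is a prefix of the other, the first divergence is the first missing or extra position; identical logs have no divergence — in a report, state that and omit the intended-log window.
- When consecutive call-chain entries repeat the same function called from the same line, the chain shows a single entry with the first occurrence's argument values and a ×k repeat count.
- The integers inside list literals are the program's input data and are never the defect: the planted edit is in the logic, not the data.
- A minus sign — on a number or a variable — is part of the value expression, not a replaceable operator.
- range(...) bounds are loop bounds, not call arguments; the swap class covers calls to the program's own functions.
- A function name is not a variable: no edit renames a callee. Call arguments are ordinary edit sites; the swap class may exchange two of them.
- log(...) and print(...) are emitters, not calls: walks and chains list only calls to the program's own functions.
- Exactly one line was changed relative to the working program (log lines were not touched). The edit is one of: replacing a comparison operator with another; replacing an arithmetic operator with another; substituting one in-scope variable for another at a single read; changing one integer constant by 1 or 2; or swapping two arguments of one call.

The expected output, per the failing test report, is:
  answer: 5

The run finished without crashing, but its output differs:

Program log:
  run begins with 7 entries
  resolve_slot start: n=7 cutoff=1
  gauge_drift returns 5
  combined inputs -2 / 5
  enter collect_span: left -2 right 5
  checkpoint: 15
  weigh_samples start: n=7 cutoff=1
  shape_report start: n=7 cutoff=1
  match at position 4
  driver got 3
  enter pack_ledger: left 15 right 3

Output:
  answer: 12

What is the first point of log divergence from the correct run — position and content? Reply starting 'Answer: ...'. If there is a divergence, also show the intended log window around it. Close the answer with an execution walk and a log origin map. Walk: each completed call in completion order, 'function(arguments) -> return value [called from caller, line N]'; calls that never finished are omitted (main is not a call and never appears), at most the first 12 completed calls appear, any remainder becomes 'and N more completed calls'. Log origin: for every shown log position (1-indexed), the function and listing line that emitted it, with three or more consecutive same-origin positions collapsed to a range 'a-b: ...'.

Answer: there is none — every log position agrees.
Execution walk:
  update_gauge([-2, 9, 9, 8, 1, 3, 5]) -> -2  [called from resolve_slot, line 27]
  gauge_drift([-2, 9, 9, 8, 1, 3, 5], 1) -> 5  [called from resolve_slot, line 28]
  collect_span(-2, 5) -> 15  [called from resolve_slot, line 30]
  resolve_slot([-2, 9, 9, 8, 1, 3, 5], 1) -> 15  [called from main, line 55]
  shape_report([-2, 9, 9, 8, 1, 3, 5], 1) -> 4  [called from weigh_samples, line 40]
  weigh_samples([-2, 9, 9, 8, 1, 3, 5], 1) -> 3  [called from main, line 57]
  pack_ledger(15, 3) -> 12  [called from main, line 59]
Log origin:
  1: logged in main at line 54
  2: logged in resolve_slot at line 26
  3: logged in gauge_drift at line 13
  4: logged in resolve_slot at line 29
  5: logged in collect_span at line 17
  6: logged in main at line 56
  7: logged in weigh_samples at line 39
  8: logged in shape_report at line 33
  9: logged in weigh_samples at line 41
  10: logged in main at line 58
  11: logged in pack_ledger at line 46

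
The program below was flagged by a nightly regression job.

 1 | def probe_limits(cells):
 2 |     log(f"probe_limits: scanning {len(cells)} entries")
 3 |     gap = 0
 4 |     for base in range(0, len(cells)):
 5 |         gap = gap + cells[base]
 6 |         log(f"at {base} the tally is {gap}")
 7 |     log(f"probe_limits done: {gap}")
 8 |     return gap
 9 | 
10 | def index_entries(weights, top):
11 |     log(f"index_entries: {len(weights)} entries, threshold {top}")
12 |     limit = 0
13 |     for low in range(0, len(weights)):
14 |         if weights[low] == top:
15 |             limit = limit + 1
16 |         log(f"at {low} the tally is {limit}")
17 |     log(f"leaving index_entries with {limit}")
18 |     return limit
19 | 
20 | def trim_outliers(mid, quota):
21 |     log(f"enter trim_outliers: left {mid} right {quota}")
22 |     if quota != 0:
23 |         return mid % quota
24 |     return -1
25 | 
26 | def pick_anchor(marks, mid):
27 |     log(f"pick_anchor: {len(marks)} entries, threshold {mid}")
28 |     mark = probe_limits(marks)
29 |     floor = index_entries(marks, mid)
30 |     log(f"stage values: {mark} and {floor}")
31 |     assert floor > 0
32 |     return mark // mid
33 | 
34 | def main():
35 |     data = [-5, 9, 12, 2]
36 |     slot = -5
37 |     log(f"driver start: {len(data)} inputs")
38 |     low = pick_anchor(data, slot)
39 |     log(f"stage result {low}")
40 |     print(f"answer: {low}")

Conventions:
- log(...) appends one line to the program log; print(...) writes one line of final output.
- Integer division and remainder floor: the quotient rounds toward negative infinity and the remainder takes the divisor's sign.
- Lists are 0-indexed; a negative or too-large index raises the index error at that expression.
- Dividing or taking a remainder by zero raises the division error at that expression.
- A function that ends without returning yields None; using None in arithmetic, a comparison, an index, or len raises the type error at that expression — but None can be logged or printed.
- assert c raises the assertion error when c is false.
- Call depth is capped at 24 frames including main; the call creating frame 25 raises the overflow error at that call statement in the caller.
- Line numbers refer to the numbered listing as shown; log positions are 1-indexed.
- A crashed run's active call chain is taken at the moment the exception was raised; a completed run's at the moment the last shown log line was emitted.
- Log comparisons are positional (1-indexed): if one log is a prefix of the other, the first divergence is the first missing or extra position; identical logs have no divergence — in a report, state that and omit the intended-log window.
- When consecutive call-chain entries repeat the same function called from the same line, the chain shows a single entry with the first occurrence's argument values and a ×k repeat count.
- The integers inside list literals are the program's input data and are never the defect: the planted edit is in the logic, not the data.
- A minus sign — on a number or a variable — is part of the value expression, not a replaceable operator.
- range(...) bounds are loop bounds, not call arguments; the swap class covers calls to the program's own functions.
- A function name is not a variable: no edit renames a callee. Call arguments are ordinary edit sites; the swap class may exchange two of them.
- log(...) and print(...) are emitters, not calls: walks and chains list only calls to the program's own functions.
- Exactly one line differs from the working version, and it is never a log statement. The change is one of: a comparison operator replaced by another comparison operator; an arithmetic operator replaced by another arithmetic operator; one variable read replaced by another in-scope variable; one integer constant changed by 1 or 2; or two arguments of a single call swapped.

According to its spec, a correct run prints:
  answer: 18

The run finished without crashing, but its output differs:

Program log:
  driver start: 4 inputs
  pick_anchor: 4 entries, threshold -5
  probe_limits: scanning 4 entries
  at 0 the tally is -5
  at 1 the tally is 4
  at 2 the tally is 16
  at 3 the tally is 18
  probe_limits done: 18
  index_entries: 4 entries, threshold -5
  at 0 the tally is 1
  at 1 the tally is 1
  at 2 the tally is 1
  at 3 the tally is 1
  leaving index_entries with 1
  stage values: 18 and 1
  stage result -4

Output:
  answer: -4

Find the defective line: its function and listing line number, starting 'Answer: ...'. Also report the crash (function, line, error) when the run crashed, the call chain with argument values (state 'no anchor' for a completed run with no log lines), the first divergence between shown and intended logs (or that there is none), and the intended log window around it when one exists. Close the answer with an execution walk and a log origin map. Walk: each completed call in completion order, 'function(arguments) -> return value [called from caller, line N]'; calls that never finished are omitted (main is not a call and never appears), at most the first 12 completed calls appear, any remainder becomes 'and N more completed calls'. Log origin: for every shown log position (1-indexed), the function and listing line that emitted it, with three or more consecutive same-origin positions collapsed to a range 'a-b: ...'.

Answer: the defect is in pick_anchor at line 32.
Key fact: The log first diverges at position 16: the faulty run prints 'stage result -4' where the working version prints 'stage result 18'.
Call chain: main.
First divergence: at position 16 the run shows 'stage result -4' where the working version logs 'stage result 18'.
Intended log window:
  14: leaving index_entries with 1
  15: stage values: 18 and 1
  16: stage result 18
Execution walk:
  probe_limits([-5, 9, 12, 2]) -> 18  [called from pick_anchor, line 28]
  index_entries([-5, 9, 12, 2], -5) -> 1  [called from pick_anchor, line 29]
  pick_anchor([-5, 9, 12, 2], -5) -> -4  [called from main, line 38]
Log line origins:
  1: logged in main at line 37
  2: logged in pick_anchor at line 27
  3: logged in probe_limits at line 2
  4-7: logged in probe_limits at line 6
  8: logged in probe_limits at line 7
  9: logged in index_entries at line 11
  10-13: logged in index_entries at line 16
  14: logged in index_entries at line 17
  15: logged in pick_anchor at line 30
  16: logged in main at line 39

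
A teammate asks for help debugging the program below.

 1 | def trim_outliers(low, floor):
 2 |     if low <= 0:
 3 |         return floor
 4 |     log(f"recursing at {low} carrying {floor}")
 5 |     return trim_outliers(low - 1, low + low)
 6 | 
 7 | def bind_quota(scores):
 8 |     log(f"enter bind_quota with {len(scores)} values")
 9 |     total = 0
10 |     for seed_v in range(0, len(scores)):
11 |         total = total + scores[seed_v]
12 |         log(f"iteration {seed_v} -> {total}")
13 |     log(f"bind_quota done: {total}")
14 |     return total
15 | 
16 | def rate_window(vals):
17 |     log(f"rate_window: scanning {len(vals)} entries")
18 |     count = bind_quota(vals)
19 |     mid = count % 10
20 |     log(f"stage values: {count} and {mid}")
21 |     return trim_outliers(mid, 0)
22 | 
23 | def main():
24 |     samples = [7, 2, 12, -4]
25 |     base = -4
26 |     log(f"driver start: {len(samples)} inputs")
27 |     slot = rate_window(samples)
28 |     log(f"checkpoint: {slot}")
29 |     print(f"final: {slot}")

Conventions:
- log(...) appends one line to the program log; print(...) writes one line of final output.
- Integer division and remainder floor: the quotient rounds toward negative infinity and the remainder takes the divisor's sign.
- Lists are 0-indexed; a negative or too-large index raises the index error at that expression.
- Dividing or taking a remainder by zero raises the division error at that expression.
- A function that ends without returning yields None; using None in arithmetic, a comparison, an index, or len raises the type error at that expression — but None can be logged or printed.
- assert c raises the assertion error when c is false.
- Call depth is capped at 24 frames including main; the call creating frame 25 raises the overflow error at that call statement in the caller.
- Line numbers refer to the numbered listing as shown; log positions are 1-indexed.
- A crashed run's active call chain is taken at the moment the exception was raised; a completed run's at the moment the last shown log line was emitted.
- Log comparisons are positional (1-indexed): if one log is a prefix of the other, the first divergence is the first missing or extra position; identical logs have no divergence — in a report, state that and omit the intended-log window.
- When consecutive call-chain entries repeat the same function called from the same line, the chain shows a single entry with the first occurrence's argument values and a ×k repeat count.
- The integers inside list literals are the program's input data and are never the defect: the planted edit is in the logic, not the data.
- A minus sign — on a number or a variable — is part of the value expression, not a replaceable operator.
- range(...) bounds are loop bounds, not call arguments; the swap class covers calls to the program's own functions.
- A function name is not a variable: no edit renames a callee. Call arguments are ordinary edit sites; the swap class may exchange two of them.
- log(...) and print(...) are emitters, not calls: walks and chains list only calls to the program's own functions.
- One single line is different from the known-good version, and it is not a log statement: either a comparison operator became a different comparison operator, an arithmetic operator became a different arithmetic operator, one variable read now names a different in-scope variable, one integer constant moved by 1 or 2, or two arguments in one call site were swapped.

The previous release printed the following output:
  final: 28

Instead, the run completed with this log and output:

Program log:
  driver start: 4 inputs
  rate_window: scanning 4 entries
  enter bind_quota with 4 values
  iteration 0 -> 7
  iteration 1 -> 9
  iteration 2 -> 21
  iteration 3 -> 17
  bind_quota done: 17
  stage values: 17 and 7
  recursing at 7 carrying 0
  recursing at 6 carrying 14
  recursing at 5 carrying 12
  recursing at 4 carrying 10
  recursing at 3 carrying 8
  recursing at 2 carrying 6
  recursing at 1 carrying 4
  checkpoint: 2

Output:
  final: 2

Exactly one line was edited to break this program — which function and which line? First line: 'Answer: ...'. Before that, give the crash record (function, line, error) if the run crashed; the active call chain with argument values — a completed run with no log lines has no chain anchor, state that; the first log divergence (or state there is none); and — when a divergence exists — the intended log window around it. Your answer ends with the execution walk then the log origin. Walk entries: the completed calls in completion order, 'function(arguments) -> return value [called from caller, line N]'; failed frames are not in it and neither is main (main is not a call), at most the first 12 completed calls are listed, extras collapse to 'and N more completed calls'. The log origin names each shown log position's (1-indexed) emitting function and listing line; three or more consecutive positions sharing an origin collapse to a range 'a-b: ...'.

Answer: the defect is in trim_outliers at line 5.
Key fact: Log line 11 is where behavior first shows: 'recursing at 6 carrying 14' appears instead of 'recursing at 6 carrying 7'.
Call chain: main.
First divergence: position 11; shown 'recursing at 6 carrying 14' vs intended 'recursing at 6 carrying 7'.
Intended log window:
  9: stage values: 17 and 7
  10: recursing at 7 carrying 0
  11: recursing at 6 carrying 7
  12: recursing at 5 carrying 13
Execution walk:
  bind_quota([7, 2, 12, -4]) -> 17  [called from rate_window, line 18]
  trim_outliers(0, 2) -> 2  [called from trim_outliers, line 5]
  trim_outliers(1, 4) -> 2  [called from trim_outliers, line 5]
  trim_outliers(2, 6) -> 2  [called from trim_outliers, line 5]
  trim_outliers(3, 8) -> 2  [called from trim_outliers, line 5]
  trim_outliers(4, 10) -> 2  [called from trim_outliers, line 5]
  trim_outliers(5, 12) -> 2  [called from trim_outliers, line 5]
  trim_outliers(6, 14) -> 2  [called from trim_outliers, line 5]
  trim_outliers(7, 0) -> 2  [called from rate_window, line 21]
  rate_window([7, 2, 12, -4]) -> 2  [called from main, line 27]
Log origins:
  1: emitted by main (line 26)
  2: emitted by rate_window (line 17)
  3: emitted by bind_quota (line 8)
  4-7: emitted by bind_quota (line 12)
  8: emitted by bind_quota (line 13)
  9: emitted by rate_window (line 20)
  10-16: emitted by trim_outliers (line 4)
  17: emitted by main (line 28)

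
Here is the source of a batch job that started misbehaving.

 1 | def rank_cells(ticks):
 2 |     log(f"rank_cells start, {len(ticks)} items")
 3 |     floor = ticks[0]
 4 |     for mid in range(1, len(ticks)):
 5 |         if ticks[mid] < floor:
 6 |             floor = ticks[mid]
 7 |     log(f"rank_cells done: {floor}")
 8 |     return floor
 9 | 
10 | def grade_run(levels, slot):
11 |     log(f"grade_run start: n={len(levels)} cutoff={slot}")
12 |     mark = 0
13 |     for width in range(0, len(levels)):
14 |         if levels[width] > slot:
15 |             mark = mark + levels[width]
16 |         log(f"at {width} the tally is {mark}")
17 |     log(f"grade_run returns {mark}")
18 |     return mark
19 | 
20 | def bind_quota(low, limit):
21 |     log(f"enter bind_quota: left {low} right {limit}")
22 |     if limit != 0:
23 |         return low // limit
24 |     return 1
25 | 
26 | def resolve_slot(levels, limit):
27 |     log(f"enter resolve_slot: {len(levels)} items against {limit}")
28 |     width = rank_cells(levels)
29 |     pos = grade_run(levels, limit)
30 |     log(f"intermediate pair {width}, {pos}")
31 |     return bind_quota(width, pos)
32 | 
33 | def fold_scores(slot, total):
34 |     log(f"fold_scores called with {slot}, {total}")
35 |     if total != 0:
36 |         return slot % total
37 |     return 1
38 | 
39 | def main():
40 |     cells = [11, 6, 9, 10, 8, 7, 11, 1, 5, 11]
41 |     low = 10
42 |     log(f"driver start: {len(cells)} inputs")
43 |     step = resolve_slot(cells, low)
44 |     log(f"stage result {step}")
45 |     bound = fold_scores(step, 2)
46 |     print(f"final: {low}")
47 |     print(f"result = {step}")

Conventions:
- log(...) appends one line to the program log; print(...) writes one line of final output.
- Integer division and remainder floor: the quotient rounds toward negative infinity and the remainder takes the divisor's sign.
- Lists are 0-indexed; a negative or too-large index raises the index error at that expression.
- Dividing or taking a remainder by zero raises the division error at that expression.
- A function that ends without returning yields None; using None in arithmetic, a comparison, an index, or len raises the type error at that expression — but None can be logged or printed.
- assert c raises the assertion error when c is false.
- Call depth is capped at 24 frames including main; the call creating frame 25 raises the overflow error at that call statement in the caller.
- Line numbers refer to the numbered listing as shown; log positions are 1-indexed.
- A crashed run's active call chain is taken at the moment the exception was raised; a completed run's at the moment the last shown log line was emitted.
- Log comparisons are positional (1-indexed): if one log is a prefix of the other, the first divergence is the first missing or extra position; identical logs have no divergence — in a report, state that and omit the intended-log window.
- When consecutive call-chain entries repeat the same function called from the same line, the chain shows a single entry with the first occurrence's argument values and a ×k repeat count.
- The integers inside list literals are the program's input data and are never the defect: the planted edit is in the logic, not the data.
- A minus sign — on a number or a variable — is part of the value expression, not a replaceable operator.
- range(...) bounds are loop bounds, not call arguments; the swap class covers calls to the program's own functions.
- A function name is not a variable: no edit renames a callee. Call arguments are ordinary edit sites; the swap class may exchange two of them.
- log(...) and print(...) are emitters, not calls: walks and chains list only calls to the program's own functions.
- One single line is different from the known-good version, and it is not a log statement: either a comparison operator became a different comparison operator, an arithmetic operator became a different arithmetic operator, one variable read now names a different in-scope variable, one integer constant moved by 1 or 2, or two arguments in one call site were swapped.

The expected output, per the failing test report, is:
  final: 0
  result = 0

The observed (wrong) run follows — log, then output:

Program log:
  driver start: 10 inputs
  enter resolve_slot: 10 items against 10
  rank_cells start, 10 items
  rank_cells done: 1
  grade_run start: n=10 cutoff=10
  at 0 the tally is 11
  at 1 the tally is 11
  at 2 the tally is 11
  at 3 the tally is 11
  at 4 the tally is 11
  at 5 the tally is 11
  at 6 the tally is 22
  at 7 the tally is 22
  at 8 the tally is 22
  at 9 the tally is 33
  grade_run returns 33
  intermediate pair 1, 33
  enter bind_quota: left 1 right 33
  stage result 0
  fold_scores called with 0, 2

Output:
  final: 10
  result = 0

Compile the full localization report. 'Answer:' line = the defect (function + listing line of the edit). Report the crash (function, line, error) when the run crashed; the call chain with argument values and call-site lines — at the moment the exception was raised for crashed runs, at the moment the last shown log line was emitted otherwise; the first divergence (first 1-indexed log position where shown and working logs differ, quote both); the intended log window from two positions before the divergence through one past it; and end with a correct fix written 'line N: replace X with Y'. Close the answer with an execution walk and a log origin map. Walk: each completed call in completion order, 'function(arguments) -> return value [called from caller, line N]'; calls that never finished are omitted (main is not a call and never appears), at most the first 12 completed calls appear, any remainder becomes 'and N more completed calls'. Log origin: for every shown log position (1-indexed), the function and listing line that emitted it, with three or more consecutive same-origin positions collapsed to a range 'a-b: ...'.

Answer: the defect is in main at line 46.
The tell: No log line changed; the fault shows up purely in the output.
Call chain: main -> fold_scores(0, 2) (called at line 45).
First divergence: none; the two logs match at every position.
Execution walk:
  rank_cells([11, 6, 9, 10, 8, 7, 11, 1, 5, 11]) -> 1  [called from resolve_slot, line 28]
  grade_run([11, 6, 9, 10, 8, 7, 11, 1, 5, 11], 10) -> 33  [called from resolve_slot, line 29]
  bind_quota(1, 33) -> 0  [called from resolve_slot, line 31]
  resolve_slot([11, 6, 9, 10, 8, 7, 11, 1, 5, 11], 10) -> 0  [called from main, line 43]
  fold_scores(0, 2) -> 0  [called from main, line 45]
Log origins:
  1: emitted by main (line 42)
  2: emitted by resolve_slot (line 27)
  3: emitted by rank_cells (line 2)
  4: emitted by rank_cells (line 7)
  5: emitted by grade_run (line 11)
  6-15: emitted by grade_run (line 16)
  16: emitted by grade_run (line 17)
  17: emitted by resolve_slot (line 30)
  18: emitted by bind_quota (line 21)
  19: emitted by main (line 44)
  20: emitted by fold_scores (line 34)
A correct fix: line 46: replace `low` with `bound`.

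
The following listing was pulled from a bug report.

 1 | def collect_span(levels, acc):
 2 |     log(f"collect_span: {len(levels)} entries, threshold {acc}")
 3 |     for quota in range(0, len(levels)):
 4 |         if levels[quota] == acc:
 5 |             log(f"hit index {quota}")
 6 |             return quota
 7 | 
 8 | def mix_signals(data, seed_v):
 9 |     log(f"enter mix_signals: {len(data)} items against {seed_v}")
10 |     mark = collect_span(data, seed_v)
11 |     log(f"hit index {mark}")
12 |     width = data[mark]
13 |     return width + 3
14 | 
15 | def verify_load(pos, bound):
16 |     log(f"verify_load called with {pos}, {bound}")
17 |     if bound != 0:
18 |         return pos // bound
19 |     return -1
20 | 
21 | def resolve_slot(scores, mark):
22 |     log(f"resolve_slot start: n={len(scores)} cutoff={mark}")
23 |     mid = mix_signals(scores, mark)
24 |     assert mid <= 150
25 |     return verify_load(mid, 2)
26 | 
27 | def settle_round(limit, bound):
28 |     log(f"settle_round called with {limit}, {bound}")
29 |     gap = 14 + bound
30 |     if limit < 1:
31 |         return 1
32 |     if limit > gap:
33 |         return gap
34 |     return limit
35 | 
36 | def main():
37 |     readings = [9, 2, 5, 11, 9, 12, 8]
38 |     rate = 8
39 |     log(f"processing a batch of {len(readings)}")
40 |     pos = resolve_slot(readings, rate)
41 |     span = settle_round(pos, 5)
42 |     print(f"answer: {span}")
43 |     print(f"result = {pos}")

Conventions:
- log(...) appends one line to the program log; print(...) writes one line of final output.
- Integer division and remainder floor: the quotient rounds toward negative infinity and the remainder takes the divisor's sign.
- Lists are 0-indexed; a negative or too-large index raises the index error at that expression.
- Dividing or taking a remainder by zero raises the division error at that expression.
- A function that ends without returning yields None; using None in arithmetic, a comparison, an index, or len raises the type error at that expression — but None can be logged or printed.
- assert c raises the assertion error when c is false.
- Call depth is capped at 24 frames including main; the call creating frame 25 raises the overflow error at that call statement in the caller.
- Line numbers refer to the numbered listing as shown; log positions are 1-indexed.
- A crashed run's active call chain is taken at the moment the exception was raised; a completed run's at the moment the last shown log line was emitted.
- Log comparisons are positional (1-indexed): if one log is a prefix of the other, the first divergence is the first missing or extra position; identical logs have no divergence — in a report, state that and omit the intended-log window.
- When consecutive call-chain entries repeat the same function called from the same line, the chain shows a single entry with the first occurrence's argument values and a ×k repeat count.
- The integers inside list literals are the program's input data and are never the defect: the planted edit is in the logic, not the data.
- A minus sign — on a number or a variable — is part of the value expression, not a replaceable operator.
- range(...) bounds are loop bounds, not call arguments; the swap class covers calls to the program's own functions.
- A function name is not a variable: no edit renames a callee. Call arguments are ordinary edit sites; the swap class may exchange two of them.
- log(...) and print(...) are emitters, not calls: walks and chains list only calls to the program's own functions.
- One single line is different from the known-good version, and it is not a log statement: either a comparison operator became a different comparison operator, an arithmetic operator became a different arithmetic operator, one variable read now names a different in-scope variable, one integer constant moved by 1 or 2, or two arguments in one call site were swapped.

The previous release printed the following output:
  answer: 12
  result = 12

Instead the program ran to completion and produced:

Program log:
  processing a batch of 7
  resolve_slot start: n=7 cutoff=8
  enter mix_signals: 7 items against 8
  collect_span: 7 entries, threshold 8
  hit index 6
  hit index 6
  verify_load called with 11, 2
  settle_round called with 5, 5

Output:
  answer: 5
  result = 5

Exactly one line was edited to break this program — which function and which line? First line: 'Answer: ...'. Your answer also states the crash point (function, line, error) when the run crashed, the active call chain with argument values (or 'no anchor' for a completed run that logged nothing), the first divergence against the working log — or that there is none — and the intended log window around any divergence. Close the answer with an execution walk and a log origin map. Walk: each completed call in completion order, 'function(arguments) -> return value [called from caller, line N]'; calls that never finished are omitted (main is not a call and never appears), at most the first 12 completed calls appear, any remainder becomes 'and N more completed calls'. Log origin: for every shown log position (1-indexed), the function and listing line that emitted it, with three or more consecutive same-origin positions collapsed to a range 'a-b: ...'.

Answer: the defect is in mix_signals at line 13.
Core observation: Position 7 is the first bad log line: 'verify_load called with 11, 2' should read 'verify_load called with 24, 2'.
Call chain: main -> settle_round(5, 5) (called at line 41).
First divergence: at position 7 the run shows 'verify_load called with 11, 2' where the working version logs 'verify_load called with 24, 2'.
Intended log window:
  5: hit index 6
  6: hit index 6
  7: verify_load called with 24, 2
  8: settle_round called with 12, 5
Execution walk:
  collect_span([9, 2, 5, 11, 9, 12, 8], 8) -> 6  [called from mix_signals, line 10]
  mix_signals([9, 2, 5, 11, 9, 12, 8], 8) -> 11  [called from resolve_slot, line 23]
  verify_load(11, 2) -> 5  [called from resolve_slot, line 25]
  resolve_slot([9, 2, 5, 11, 9, 12, 8], 8) -> 5  [called from main, line 40]
  settle_round(5, 5) -> 5  [called from main, line 41]
Origin of each log line:
  1: emitted by main (line 39)
  2: emitted by resolve_slot (line 22)
  3: emitted by mix_signals (line 9)
  4: emitted by collect_span (line 2)
  5: emitted by collect_span (line 5)
  6: emitted by mix_signals (line 11)
  7: emitted by verify_load (line 16)
  8: emitted by settle_round (line 28)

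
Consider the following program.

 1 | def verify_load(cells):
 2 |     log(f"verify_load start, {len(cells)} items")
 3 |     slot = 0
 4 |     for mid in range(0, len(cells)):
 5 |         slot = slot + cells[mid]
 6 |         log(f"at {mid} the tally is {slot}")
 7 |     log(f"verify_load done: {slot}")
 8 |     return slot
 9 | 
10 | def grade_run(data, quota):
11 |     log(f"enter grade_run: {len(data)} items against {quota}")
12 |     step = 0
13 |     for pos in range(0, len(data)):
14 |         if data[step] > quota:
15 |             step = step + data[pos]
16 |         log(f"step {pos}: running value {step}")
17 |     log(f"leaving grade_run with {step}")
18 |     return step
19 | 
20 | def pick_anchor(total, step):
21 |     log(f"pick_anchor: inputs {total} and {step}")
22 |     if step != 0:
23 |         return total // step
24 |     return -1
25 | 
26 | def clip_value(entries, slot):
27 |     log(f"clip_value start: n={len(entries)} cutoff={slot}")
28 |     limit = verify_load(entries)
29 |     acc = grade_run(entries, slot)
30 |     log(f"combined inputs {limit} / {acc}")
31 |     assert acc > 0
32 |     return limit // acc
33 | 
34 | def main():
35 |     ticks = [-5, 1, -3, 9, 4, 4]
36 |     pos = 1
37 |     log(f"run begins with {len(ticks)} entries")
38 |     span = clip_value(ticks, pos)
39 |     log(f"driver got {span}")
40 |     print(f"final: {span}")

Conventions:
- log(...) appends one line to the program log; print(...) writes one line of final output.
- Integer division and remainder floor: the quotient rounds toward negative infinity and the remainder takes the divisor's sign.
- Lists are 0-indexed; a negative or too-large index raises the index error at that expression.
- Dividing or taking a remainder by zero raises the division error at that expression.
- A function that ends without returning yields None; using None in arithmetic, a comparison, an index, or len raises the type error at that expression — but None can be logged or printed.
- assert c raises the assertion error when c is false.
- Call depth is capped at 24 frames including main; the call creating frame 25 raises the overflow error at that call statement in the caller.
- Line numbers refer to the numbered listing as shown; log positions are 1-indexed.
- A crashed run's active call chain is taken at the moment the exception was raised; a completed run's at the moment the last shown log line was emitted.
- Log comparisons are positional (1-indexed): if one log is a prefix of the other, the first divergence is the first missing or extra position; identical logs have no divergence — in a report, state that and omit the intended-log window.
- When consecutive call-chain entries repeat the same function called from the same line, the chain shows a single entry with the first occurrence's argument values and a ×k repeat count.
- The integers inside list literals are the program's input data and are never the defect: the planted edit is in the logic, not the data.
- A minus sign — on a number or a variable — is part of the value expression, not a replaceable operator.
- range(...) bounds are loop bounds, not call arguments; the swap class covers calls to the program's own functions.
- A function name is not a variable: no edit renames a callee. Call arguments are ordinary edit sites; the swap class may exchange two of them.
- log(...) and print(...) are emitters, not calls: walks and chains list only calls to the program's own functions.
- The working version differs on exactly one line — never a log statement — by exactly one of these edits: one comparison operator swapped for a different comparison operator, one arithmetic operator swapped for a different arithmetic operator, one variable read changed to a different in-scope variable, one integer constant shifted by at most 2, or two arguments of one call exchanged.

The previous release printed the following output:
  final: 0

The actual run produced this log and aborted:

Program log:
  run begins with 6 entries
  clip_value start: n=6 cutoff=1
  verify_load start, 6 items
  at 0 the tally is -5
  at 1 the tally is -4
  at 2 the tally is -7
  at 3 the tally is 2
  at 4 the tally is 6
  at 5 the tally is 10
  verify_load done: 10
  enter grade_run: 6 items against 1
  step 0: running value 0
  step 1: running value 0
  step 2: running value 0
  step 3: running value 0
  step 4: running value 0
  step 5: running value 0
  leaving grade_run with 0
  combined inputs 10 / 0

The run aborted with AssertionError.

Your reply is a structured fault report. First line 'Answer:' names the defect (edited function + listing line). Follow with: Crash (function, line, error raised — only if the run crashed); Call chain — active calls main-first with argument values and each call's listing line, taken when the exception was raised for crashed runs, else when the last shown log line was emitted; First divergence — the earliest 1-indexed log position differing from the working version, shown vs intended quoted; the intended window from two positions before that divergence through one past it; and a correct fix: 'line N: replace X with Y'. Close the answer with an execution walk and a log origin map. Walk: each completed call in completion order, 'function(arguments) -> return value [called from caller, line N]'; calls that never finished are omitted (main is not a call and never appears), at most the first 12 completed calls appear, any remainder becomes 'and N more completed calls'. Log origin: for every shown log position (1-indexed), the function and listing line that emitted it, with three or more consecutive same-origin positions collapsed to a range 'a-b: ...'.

Answer: the defect is in grade_run at line 14.
Key fact: At log position 15 the runs split — shown 'step 3: running value 0', but the working version logs 'step 3: running value 9'.
Crash: clip_value, line 31, AssertionError.
Call chain: main -> clip_value([-5, 1, -3, 9, 4, 4], 1) (called at line 38).
First divergence: position 15 — shown 'step 3: running value 0', intended 'step 3: running value 9'.
Intended log window:
  13: step 1: running value 0
  14: step 2: running value 0
  15: step 3: running value 9
  16: step 4: running value 13
Execution walk:
  verify_load([-5, 1, -3, 9, 4, 4]) -> 10  [called from clip_value, line 28]
  grade_run([-5, 1, -3, 9, 4, 4], 1) -> 0  [called from clip_value, line 29]
Log line origins:
  1: emitted by main (line 37)
  2: emitted by clip_value (line 27)
  3: emitted by verify_load (line 2)
  4-9: emitted by verify_load (line 6)
  10: emitted by verify_load (line 7)
  11: emitted by grade_run (line 11)
  12-17: emitted by grade_run (line 16)
  18: emitted by grade_run (line 17)
  19: emitted by clip_value (line 30)
A correct fix: line 14: replace `step` with `pos`.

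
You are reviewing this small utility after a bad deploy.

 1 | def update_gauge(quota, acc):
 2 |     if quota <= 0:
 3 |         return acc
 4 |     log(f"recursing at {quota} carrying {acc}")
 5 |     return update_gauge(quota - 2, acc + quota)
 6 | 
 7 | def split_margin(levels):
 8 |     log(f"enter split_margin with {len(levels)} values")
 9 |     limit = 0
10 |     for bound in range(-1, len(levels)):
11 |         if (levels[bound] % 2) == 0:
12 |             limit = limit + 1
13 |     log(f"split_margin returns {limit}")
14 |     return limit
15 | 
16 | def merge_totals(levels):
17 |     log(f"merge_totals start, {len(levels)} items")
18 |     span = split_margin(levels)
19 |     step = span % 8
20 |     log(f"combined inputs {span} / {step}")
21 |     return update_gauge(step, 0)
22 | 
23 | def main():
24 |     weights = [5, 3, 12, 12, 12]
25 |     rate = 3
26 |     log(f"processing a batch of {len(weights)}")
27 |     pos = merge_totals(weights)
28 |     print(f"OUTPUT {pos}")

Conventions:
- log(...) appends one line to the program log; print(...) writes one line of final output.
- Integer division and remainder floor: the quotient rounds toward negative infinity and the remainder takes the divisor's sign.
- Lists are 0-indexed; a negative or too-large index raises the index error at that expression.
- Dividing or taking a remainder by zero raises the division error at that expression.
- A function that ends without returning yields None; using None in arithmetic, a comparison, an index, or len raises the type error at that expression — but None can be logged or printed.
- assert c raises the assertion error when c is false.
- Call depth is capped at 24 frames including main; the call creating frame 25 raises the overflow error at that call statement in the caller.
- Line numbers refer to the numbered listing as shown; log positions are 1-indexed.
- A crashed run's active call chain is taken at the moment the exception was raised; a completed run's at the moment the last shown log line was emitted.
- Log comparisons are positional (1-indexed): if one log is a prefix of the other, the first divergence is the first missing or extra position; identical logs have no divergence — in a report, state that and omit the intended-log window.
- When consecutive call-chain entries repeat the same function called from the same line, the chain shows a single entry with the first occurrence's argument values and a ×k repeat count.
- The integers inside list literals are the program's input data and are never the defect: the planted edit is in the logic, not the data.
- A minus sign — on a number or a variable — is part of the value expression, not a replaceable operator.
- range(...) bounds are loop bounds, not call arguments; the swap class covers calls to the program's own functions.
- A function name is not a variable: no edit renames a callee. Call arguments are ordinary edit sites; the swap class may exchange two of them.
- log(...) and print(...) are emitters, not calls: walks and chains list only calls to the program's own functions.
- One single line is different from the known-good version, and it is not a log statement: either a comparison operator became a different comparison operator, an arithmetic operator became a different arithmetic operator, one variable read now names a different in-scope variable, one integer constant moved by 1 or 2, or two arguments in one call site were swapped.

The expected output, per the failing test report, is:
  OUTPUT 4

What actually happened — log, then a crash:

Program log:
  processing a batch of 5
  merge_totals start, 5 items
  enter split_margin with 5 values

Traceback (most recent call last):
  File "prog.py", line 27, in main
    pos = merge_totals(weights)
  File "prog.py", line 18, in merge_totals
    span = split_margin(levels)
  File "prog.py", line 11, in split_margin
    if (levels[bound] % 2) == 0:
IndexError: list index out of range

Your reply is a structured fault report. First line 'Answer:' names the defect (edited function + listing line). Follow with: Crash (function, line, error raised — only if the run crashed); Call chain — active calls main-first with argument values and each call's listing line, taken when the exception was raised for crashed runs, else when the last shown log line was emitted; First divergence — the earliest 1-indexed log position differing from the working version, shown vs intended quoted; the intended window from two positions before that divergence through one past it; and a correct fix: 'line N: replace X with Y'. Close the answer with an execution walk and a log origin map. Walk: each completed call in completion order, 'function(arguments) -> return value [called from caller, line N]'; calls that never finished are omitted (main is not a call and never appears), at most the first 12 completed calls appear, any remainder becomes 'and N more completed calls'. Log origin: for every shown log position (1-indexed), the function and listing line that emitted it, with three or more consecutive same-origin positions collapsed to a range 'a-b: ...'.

Answer: the defect is in split_margin at line 10.
The tell: The log ends early — 3 lines, where the working version next logs 'split_margin returns 3'.
Crash: split_margin, line 11, IndexError.
Call chain: main -> merge_totals([5, 3, 12, 12, 12]) (called at line 27) -> split_margin([5, 3, 12, 12, 12]) (called at line 18).
First divergence: position 4 — after 3 matching lines the faulty run goes silent; intended next line 'split_margin returns 3'.
Intended log window:
  2: merge_totals start, 5 items
  3: enter split_margin with 5 values
  4: split_margin returns 3
  5: combined inputs 3 / 3
Execution walk:
  (no call completed)
Log origin:
  1: emitted by main (line 26)
  2: emitted by merge_totals (line 17)
  3: emitted by split_margin (line 8)
A correct fix: line 10: replace `-1` with `0`.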